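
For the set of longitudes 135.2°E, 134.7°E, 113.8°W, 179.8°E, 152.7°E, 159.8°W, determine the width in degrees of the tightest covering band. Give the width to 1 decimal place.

111.5°

Sort the longitudes: -159.8°, -113.8°, +134.7°, +135.2°, +152.7°, +179.8°.
Eastward gaps between consecutive values (wrapping around): 46.0°, 248.5°, 0.5°, 17.5°, 27.1°, 20.4°.
Largest gap = 248.5° ⇒ minimal covering band is its complement: 360° − 248.5° = 111.5°.
Band runs from +134.7° eastward to -113.8°, crossing the antimeridian.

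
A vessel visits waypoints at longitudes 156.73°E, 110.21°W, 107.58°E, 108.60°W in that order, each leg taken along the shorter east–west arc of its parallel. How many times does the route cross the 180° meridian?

3

Leg 1: +156.73° → -110.21°, shortest Δλ = 93.06° (east) — crosses 180°.
Leg 2: -110.21° → +107.58°, shortest Δλ = -142.21° (west) — crosses 180°.
Leg 3: +107.58° → -108.60°, shortest Δλ = 143.82° (east) — crosses 180°.
Total crossings: 3.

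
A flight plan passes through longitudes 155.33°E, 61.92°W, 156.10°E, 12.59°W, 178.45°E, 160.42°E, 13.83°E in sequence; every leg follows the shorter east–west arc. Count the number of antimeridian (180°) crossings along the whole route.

Leg 1: +155.33° → -61.92°, shortest Δλ = 142.75° (east) — crosses 180°.
Leg 2: -61.92° → +156.10°, shortest Δλ = -141.98° (west) — crosses 180°.
Leg 3: +156.10° → -12.59°, shortest Δλ = -168.69° (west) — does not cross 180°.
Leg 4: -12.59° → +178.45°, shortest Δλ = -168.96° (west) — crosses 180°.
Leg 5: +178.45° → +160.42°, shortest Δλ = -18.03° (west) — does not cross 180°.
Leg 6: +160.42° → +13.83°, shortest Δλ = -146.59° (west) — does not cross 180°.
Total crossings: 3.

3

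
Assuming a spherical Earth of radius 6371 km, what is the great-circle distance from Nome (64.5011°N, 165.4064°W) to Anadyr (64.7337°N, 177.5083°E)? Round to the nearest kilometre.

812 km

Δλ = 177.5083 − -165.4064 = 342.9147°; wrapped into (−180°, 180°]: -17.0853°.
Δφ = 64.7337 − 64.5011 = 0.2326°.
a = sin²(Δφ/2) + cos φ₁ · cos φ₂ · sin²(Δλ/2) = 0.004059.
c = 2·atan2(√a, √(1−a)) = 0.12750 rad → d = 6371·c ≈ 812.31 km.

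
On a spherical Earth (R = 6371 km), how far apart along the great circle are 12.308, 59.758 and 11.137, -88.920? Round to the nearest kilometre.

Δλ = -88.920 − 59.758 = -148.678°.
Δφ = 11.137 − 12.308 = -1.171°.
a = sin²(Δφ/2) + cos φ₁ · cos φ₂ · sin²(Δλ/2) = 0.888866.
c = 2·atan2(√a, √(1−a)) = 2.46185 rad → d = 6371·c ≈ 15684.43 km.

15684 km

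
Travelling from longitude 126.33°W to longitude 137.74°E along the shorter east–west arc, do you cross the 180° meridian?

Naïve |137.74 − -126.33| = 264.07° > 180°, so the shorter arc goes the other way round — across 180°.
Signed shortest Δλ = ((137.74 − -126.33 + 180) mod 360) − 180 = -95.93°.
Going west by 95.93° from -126.33° passes through 180° before reaching +137.74°.

Yes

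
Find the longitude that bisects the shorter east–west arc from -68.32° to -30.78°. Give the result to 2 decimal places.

Signed shortest Δλ from -68.32° to -30.78° is +37.54°.
Midpoint longitude = -68.32° + (+37.54°)/2 = -68.32° + 18.77° = -49.55°.

-49.55°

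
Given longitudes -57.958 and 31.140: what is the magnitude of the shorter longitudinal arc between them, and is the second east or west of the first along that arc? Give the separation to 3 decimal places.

89.098° east

Raw difference: 31.140 − -57.958 = 89.098°.
Normalise into (−180°, 180°]: 89.098° stays 89.098°.
Positive ⇒ the second point lies to the east; separation 89.098°.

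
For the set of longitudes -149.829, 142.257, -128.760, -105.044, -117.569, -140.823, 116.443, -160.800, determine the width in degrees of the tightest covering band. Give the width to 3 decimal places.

Sort the longitudes: -160.800°, -149.829°, -140.823°, -128.760°, -117.569°, -105.044°, +116.443°, +142.257°.
Eastward gaps between consecutive values (wrapping around): 10.971°, 9.006°, 12.063°, 11.191°, 12.525°, 221.487°, 25.814°, 56.943°.
Largest gap = 221.487° ⇒ minimal covering band is its complement: 360° − 221.487° = 138.513°.
Band runs from +116.443° eastward to -105.044°, crossing the antimeridian.

138.513°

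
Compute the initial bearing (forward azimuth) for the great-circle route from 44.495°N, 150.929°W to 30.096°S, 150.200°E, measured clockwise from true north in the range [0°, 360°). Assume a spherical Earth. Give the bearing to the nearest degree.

Δλ = 150.200 − -150.929 = 301.129°; wrapped into (−180°, 180°]: -58.871°.
θ = atan2( sin Δλ · cos φ₂ , cos φ₁ · sin φ₂ − sin φ₁ · cos φ₂ · cos Δλ )
  = atan2(-0.74060, -0.67116) = -132.184° → normalised to [0°, 360°): 227.816°.

228°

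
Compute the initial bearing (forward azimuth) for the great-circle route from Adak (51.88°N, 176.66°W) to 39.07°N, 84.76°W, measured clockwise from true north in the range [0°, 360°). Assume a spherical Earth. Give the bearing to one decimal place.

Δλ = -84.76 − -176.66 = 91.90°.
θ = atan2( sin Δλ · cos φ₂ , cos φ₁ · sin φ₂ − sin φ₁ · cos φ₂ · cos Δλ )
  = atan2(0.77595, 0.40932) = 62.188° → normalised to [0°, 360°): 62.188°.

62.2°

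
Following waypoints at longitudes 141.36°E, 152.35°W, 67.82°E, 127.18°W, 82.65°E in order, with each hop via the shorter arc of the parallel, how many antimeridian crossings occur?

Leg 1: +141.36° → -152.35°, shortest Δλ = 66.29° (east) — crosses 180°.
Leg 2: -152.35° → +67.82°, shortest Δλ = -139.83° (west) — crosses 180°.
Leg 3: +67.82° → -127.18°, shortest Δλ = 165.0° (east) — crosses 180°.
Leg 4: -127.18° → +82.65°, shortest Δλ = -150.17° (west) — crosses 180°.
Total crossings: 4.

4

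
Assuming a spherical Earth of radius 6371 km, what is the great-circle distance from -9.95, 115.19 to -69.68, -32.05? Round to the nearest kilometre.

10810 km

Δλ = -32.05 − 115.19 = -147.24°.
Δφ = -69.68 − -9.95 = -59.73°.
a = sin²(Δφ/2) + cos φ₁ · cos φ₂ · sin²(Δλ/2) = 0.562800.
c = 2·atan2(√a, √(1−a)) = 1.69673 rad → d = 6371·c ≈ 10809.87 km.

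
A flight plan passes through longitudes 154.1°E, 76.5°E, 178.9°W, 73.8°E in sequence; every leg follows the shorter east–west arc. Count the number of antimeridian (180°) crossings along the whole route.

2

Leg 1: +154.1° → +76.5°, shortest Δλ = -77.6° (west) — does not cross 180°.
Leg 2: +76.5° → -178.9°, shortest Δλ = 104.6° (east) — crosses 180°.
Leg 3: -178.9° → +73.8°, shortest Δλ = -107.3° (west) — crosses 180°.
Total crossings: 2.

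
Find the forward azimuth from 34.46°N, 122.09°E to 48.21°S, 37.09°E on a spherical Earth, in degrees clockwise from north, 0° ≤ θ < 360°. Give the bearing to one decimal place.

225.7°

Δλ = 37.09 − 122.09 = -85.00°.
θ = atan2( sin Δλ · cos φ₂ , cos φ₁ · sin φ₂ − sin φ₁ · cos φ₂ · cos Δλ )
  = atan2(-0.66387, -0.64762) = -134.290° → normalised to [0°, 360°): 225.710°.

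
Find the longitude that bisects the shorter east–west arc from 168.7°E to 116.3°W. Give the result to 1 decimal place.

Signed shortest Δλ from +168.7° to -116.3° is +75.0°.
Midpoint longitude = +168.7° + (+75.0°)/2 = +168.7° + 37.5° = +206.2°.
Normalise into (−180°, 180°]: -153.8°.
(The naïve average (+168.7 + -116.3)/2 = 26.2° is on the wrong side of the globe.)

153.8°W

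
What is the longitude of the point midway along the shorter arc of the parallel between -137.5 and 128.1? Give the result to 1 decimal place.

Signed shortest Δλ from -137.5° to +128.1° is -94.4°.
Midpoint longitude = -137.5° + (-94.4°)/2 = -137.5° − 47.2° = -184.7°.
Normalise into (−180°, 180°]: +175.3°.
(The naïve average (-137.5 + +128.1)/2 = -4.7° is on the wrong side of the globe.)

+175.3°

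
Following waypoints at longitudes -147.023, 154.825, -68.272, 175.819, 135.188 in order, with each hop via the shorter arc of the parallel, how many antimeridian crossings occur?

Leg 1: -147.023° → +154.825°, shortest Δλ = -58.152° (west) — crosses 180°.
Leg 2: +154.825° → -68.272°, shortest Δλ = 136.903° (east) — crosses 180°.
Leg 3: -68.272° → +175.819°, shortest Δλ = -115.909° (west) — crosses 180°.
Leg 4: +175.819° → +135.188°, shortest Δλ = -40.631° (west) — does not cross 180°.
Total crossings: 3.

3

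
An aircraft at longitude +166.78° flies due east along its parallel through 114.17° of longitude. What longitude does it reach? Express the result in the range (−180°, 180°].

Start at +166.78°; shift +114.17° → +280.95°.
+280.95° lies outside (−180°, 180°]; subtract 360° → -79.05°.

-79.05°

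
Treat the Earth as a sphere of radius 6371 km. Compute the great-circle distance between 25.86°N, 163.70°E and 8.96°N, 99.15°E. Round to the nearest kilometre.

7034 km

Δλ = 99.15 − 163.70 = -64.55°.
Δφ = 8.96 − 25.86 = -16.90°.
a = sin²(Δφ/2) + cos φ₁ · cos φ₂ · sin²(Δλ/2) = 0.275047.
c = 2·atan2(√a, √(1−a)) = 1.10414 rad → d = 6371·c ≈ 7034.46 km.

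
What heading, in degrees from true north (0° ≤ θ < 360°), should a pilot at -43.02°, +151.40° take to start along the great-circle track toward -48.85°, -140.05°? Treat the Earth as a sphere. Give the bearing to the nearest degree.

122°

Δλ = -140.05 − 151.40 = -291.45°; wrapped into (−180°, 180°]: 68.55°.
θ = atan2( sin Δλ · cos φ₂ , cos φ₁ · sin φ₂ − sin φ₁ · cos φ₂ · cos Δλ )
  = atan2(0.61246, -0.38635) = 122.244° → normalised to [0°, 360°): 122.244°.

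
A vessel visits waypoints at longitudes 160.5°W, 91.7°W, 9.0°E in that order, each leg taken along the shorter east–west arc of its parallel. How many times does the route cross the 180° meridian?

Leg 1: -160.5° → -91.7°, shortest Δλ = 68.8° (east) — does not cross 180°.
Leg 2: -91.7° → +9.0°, shortest Δλ = 100.7° (east) — does not cross 180°.
Total crossings: 0.

0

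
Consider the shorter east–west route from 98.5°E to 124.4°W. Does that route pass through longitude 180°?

Naïve |-124.4 − 98.5| = 222.9° > 180°, so the shorter arc goes the other way round — across 180°.
Signed shortest Δλ = ((-124.4 − 98.5 + 180) mod 360) − 180 = 137.1°.
Going east by 137.1° from +98.5° passes through 180° before reaching -124.4°.

Yes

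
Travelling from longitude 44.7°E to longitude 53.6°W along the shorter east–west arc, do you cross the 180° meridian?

Signed shortest Δλ = ((-53.6 − 44.7 + 180) mod 360) − 180 = -98.3°.
Going west by 98.3° from +44.7° reaches -53.6° without touching 180°.

No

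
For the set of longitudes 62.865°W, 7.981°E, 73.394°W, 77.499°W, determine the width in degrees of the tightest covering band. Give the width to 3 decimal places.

85.480°

Sort the longitudes: -77.499°, -73.394°, -62.865°, +7.981°.
Eastward gaps between consecutive values (wrapping around): 4.105°, 10.529°, 70.846°, 274.520°.
Largest gap = 274.520° ⇒ minimal covering band is its complement: 360° − 274.520° = 85.480°.
Band runs from -77.499° eastward to +7.981°.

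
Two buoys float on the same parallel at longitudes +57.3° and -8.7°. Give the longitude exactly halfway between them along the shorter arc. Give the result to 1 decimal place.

+24.3°

Signed shortest Δλ from +57.3° to -8.7° is -66.0°.
Midpoint longitude = +57.3° + (-66.0°)/2 = +57.3° − 33.0° = +24.3°.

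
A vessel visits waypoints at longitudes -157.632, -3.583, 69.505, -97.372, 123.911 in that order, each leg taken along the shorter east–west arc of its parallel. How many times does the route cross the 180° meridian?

1

Leg 1: -157.632° → -3.583°, shortest Δλ = 154.049° (east) — does not cross 180°.
Leg 2: -3.583° → +69.505°, shortest Δλ = 73.088° (east) — does not cross 180°.
Leg 3: +69.505° → -97.372°, shortest Δλ = -166.877° (west) — does not cross 180°.
Leg 4: -97.372° → +123.911°, shortest Δλ = -138.717° (west) — crosses 180°.
Total crossings: 1.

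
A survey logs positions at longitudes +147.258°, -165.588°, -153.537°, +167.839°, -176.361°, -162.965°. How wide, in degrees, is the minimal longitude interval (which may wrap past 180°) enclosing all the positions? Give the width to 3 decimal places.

59.205°

Sort the longitudes: -176.361°, -165.588°, -162.965°, -153.537°, +147.258°, +167.839°.
Eastward gaps between consecutive values (wrapping around): 10.773°, 2.623°, 9.428°, 300.795°, 20.581°, 15.800°.
Largest gap = 300.795° ⇒ minimal covering band is its complement: 360° − 300.795° = 59.205°.
Band runs from +147.258° eastward to -153.537°, crossing the antimeridian.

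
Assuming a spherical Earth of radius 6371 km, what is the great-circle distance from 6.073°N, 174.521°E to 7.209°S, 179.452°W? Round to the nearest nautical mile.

Δλ = -179.452 − 174.521 = -353.973°; wrapped into (−180°, 180°]: 6.027°.
Δφ = -7.209 − 6.073 = -13.282°.
a = sin²(Δφ/2) + cos φ₁ · cos φ₂ · sin²(Δλ/2) = 0.016101.
c = 2·atan2(√a, √(1−a)) = 0.25447 rad → d = 6371·c ≈ 1621.20 km ≈ 875.38 nmi.

875 nmi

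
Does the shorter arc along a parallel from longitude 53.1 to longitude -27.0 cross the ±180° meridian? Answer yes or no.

Signed shortest Δλ = ((-27.0 − 53.1 + 180) mod 360) − 180 = -80.1°.
Going west by 80.1° from +53.1° reaches -27.0° without touching 180°.

No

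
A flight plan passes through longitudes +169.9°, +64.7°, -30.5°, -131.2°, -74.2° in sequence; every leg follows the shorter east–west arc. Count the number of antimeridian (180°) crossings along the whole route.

Leg 1: +169.9° → +64.7°, shortest Δλ = -105.2° (west) — does not cross 180°.
Leg 2: +64.7° → -30.5°, shortest Δλ = -95.2° (west) — does not cross 180°.
Leg 3: -30.5° → -131.2°, shortest Δλ = -100.7° (west) — does not cross 180°.
Leg 4: -131.2° → -74.2°, shortest Δλ = 57.0° (east) — does not cross 180°.
Total crossings: 0.

0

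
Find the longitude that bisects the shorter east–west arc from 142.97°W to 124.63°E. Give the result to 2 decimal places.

Signed shortest Δλ from -142.97° to +124.63° is -92.40°.
Midpoint longitude = -142.97° + (-92.40°)/2 = -142.97° − 46.20° = -189.17°.
Normalise into (−180°, 180°]: +170.83°.
(The naïve average (-142.97 + +124.63)/2 = -9.17° is on the wrong side of the globe.)

170.83°E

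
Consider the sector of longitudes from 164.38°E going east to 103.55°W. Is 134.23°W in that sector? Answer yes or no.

Band width going east from +164.38° to -103.55°: ((-103.55 − 164.38) mod 360) = 92.07°.
Offset of -134.23° east of the west edge: ((-134.23 − 164.38) mod 360) = 61.39°.
61.39° ≤ 92.07° ⇒ inside.

Yes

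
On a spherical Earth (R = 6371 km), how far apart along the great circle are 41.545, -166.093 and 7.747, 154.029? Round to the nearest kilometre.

5428 km

Δλ = 154.029 − -166.093 = 320.122°; wrapped into (−180°, 180°]: -39.878°.
Δφ = 7.747 − 41.545 = -33.798°.
a = sin²(Δφ/2) + cos φ₁ · cos φ₂ · sin²(Δλ/2) = 0.170742.
c = 2·atan2(√a, √(1−a)) = 0.85195 rad → d = 6371·c ≈ 5427.79 km.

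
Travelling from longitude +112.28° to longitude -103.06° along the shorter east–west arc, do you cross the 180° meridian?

Yes

Naïve |-103.06 − 112.28| = 215.34° > 180°, so the shorter arc goes the other way round — across 180°.
Signed shortest Δλ = ((-103.06 − 112.28 + 180) mod 360) − 180 = 144.66°.
Going east by 144.66° from +112.28° passes through 180° before reaching -103.06°.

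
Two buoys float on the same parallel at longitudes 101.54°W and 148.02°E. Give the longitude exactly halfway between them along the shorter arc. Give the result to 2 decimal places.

156.76°W

Signed shortest Δλ from -101.54° to +148.02° is -110.44°.
Midpoint longitude = -101.54° + (-110.44°)/2 = -101.54° − 55.22° = -156.76°.
(The naïve average (-101.54 + +148.02)/2 = 23.24° is on the wrong side of the globe.)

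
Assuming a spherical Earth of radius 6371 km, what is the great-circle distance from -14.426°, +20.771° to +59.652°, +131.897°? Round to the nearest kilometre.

Δλ = 131.897 − 20.771 = 111.126°.
Δφ = 59.652 − -14.426 = 74.078°.
a = sin²(Δφ/2) + cos φ₁ · cos φ₂ · sin²(Δλ/2) = 0.695676.
c = 2·atan2(√a, √(1−a)) = 1.97290 rad → d = 6371·c ≈ 12569.33 km.

12569 km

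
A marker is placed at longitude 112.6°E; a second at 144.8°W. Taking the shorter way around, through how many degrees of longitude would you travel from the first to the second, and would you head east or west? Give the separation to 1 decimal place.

102.6° east

Raw difference: -144.8 − 112.6 = -257.4°.
Normalise into (−180°, 180°]: -257.4° + 360° = 102.6°.
Positive ⇒ the second point lies to the east; separation 102.6°.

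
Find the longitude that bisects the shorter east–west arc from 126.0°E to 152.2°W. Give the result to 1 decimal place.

166.9°E

Signed shortest Δλ from +126.0° to -152.2° is +81.8°.
Midpoint longitude = +126.0° + (+81.8°)/2 = +126.0° + 40.9° = +166.9°.
(The naïve average (+126.0 + -152.2)/2 = -13.1° is on the wrong side of the globe.)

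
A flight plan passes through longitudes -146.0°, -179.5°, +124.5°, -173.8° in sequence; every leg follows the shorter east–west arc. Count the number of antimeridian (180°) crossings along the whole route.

2

Leg 1: -146.0° → -179.5°, shortest Δλ = -33.5° (west) — does not cross 180°.
Leg 2: -179.5° → +124.5°, shortest Δλ = -56.0° (west) — crosses 180°.
Leg 3: +124.5° → -173.8°, shortest Δλ = 61.7° (east) — crosses 180°.
Total crossings: 2.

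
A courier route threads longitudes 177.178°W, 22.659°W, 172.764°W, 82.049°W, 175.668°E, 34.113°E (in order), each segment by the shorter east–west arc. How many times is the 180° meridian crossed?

1

Leg 1: -177.178° → -22.659°, shortest Δλ = 154.519° (east) — does not cross 180°.
Leg 2: -22.659° → -172.764°, shortest Δλ = -150.105° (west) — does not cross 180°.
Leg 3: -172.764° → -82.049°, shortest Δλ = 90.715° (east) — does not cross 180°.
Leg 4: -82.049° → +175.668°, shortest Δλ = -102.283° (west) — crosses 180°.
Leg 5: +175.668° → +34.113°, shortest Δλ = -141.555° (west) — does not cross 180°.
Total crossings: 1.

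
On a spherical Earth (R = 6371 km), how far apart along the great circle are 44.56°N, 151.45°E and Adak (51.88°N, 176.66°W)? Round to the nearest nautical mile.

Δλ = -176.66 − 151.45 = -328.11°; wrapped into (−180°, 180°]: 31.89°.
Δφ = 51.88 − 44.56 = 7.32°.
a = sin²(Δφ/2) + cos φ₁ · cos φ₂ · sin²(Δλ/2) = 0.037269.
c = 2·atan2(√a, √(1−a)) = 0.38854 rad → d = 6371·c ≈ 2475.41 km ≈ 1336.62 nmi.

1337 nmi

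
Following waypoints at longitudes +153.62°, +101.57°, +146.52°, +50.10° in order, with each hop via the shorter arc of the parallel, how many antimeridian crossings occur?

0

Leg 1: +153.62° → +101.57°, shortest Δλ = -52.05° (west) — does not cross 180°.
Leg 2: +101.57° → +146.52°, shortest Δλ = 44.95° (east) — does not cross 180°.
Leg 3: +146.52° → +50.10°, shortest Δλ = -96.42° (west) — does not cross 180°.
Total crossings: 0.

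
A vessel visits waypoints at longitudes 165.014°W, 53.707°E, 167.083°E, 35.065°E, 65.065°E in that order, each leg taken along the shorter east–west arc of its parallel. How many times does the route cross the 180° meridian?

Leg 1: -165.014° → +53.707°, shortest Δλ = -141.279° (west) — crosses 180°.
Leg 2: +53.707° → +167.083°, shortest Δλ = 113.376° (east) — does not cross 180°.
Leg 3: +167.083° → +35.065°, shortest Δλ = -132.018° (west) — does not cross 180°.
Leg 4: +35.065° → +65.065°, shortest Δλ = 30.0° (east) — does not cross 180°.
Total crossings: 1.

1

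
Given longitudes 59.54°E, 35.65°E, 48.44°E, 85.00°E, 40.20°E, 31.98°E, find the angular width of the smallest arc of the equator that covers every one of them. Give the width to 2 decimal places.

Sort the longitudes: +31.98°, +35.65°, +40.20°, +48.44°, +59.54°, +85.00°.
Eastward gaps between consecutive values (wrapping around): 3.67°, 4.55°, 8.24°, 11.10°, 25.46°, 306.98°.
Largest gap = 306.98° ⇒ minimal covering band is its complement: 360° − 306.98° = 53.02°.
Band runs from +31.98° eastward to +85.00°.

53.02°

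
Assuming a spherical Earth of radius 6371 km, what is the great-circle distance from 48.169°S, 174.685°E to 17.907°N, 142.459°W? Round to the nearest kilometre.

Δλ = -142.459 − 174.685 = -317.144°; wrapped into (−180°, 180°]: 42.856°.
Δφ = 17.907 − -48.169 = 66.076°.
a = sin²(Δφ/2) + cos φ₁ · cos φ₂ · sin²(Δλ/2) = 0.381940.
c = 2·atan2(√a, √(1−a)) = 1.33242 rad → d = 6371·c ≈ 8488.88 km.

8489 km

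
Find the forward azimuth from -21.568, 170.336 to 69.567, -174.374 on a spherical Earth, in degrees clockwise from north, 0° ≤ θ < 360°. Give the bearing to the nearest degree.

5°

Δλ = -174.374 − 170.336 = -344.710°; wrapped into (−180°, 180°]: 15.290°.
θ = atan2( sin Δλ · cos φ₂ , cos φ₁ · sin φ₂ − sin φ₁ · cos φ₂ · cos Δλ )
  = atan2(0.09206, 0.99526) = 5.285° → normalised to [0°, 360°): 5.285°.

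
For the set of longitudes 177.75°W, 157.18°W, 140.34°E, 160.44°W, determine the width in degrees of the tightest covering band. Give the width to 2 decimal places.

62.48°

Sort the longitudes: -177.75°, -160.44°, -157.18°, +140.34°.
Eastward gaps between consecutive values (wrapping around): 17.31°, 3.26°, 297.52°, 41.91°.
Largest gap = 297.52° ⇒ minimal covering band is its complement: 360° − 297.52° = 62.48°.
Band runs from +140.34° eastward to -157.18°, crossing the antimeridian.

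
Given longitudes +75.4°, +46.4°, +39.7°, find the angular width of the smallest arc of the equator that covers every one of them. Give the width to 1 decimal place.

35.7°

Sort the longitudes: +39.7°, +46.4°, +75.4°.
Eastward gaps between consecutive values (wrapping around): 6.7°, 29.0°, 324.3°.
Largest gap = 324.3° ⇒ minimal covering band is its complement: 360° − 324.3° = 35.7°.
Band runs from +39.7° eastward to +75.4°.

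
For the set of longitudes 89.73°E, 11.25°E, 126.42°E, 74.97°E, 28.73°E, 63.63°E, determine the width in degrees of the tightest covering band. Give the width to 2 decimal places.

115.17°

Sort the longitudes: +11.25°, +28.73°, +63.63°, +74.97°, +89.73°, +126.42°.
Eastward gaps between consecutive values (wrapping around): 17.48°, 34.90°, 11.34°, 14.76°, 36.69°, 244.83°.
Largest gap = 244.83° ⇒ minimal covering band is its complement: 360° − 244.83° = 115.17°.
Band runs from +11.25° eastward to +126.42°.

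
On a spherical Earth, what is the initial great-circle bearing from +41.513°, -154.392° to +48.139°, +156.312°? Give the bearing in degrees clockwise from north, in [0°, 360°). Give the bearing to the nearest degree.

298°

Δλ = 156.312 − -154.392 = 310.704°; wrapped into (−180°, 180°]: -49.296°.
θ = atan2( sin Δλ · cos φ₂ , cos φ₁ · sin φ₂ − sin φ₁ · cos φ₂ · cos Δλ )
  = atan2(-0.50589, 0.26924) = -61.978° → normalised to [0°, 360°): 298.022°.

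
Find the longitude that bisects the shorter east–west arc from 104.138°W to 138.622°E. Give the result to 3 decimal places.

Signed shortest Δλ from -104.138° to +138.622° is -117.240°.
Midpoint longitude = -104.138° + (-117.240°)/2 = -104.138° − 58.620° = -162.758°.
(The naïve average (-104.138 + +138.622)/2 = 17.242° is on the wrong side of the globe.)

162.758°W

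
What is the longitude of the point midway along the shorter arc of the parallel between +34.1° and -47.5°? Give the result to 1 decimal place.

Signed shortest Δλ from +34.1° to -47.5° is -81.6°.
Midpoint longitude = +34.1° + (-81.6°)/2 = +34.1° − 40.8° = -6.7°.

-6.7°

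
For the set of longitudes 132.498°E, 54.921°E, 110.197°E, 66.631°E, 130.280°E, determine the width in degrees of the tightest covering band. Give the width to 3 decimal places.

Sort the longitudes: +54.921°, +66.631°, +110.197°, +130.280°, +132.498°.
Eastward gaps between consecutive values (wrapping around): 11.710°, 43.566°, 20.083°, 2.218°, 282.423°.
Largest gap = 282.423° ⇒ minimal covering band is its complement: 360° − 282.423° = 77.577°.
Band runs from +54.921° eastward to +132.498°.

77.577°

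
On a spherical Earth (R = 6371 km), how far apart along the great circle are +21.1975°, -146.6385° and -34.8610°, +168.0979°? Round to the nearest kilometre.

Δλ = 168.0979 − -146.6385 = 314.7364°; wrapped into (−180°, 180°]: -45.2636°.
Δφ = -34.8610 − 21.1975 = -56.0585°.
a = sin²(Δφ/2) + cos φ₁ · cos φ₂ · sin²(Δλ/2) = 0.334109.
c = 2·atan2(√a, √(1−a)) = 1.23260 rad → d = 6371·c ≈ 7852.92 km.

7853 km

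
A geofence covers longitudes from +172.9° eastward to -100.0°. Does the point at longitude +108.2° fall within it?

No

Band width going east from +172.9° to -100.0°: ((-100.0 − 172.9) mod 360) = 87.1°.
Offset of +108.2° east of the west edge: ((108.2 − 172.9) mod 360) = 295.3°.
295.3° > 87.1° ⇒ outside.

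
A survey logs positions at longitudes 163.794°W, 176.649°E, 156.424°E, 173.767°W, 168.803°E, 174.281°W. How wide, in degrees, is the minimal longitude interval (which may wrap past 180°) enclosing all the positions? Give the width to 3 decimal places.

Sort the longitudes: -174.281°, -173.767°, -163.794°, +156.424°, +168.803°, +176.649°.
Eastward gaps between consecutive values (wrapping around): 0.514°, 9.973°, 320.218°, 12.379°, 7.846°, 9.070°.
Largest gap = 320.218° ⇒ minimal covering band is its complement: 360° − 320.218° = 39.782°.
Band runs from +156.424° eastward to -163.794°, crossing the antimeridian.

39.782°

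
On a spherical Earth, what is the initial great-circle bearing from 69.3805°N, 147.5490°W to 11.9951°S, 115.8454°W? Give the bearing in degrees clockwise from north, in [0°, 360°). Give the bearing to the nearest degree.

Δλ = -115.8454 − -147.5490 = 31.7036°.
θ = atan2( sin Δλ · cos φ₂ , cos φ₁ · sin φ₂ − sin φ₁ · cos φ₂ · cos Δλ )
  = atan2(0.51405, -0.85208) = 148.898° → normalised to [0°, 360°): 148.898°.

149°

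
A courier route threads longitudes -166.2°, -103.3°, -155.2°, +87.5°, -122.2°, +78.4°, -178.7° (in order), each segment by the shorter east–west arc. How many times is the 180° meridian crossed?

4

Leg 1: -166.2° → -103.3°, shortest Δλ = 62.9° (east) — does not cross 180°.
Leg 2: -103.3° → -155.2°, shortest Δλ = -51.9° (west) — does not cross 180°.
Leg 3: -155.2° → +87.5°, shortest Δλ = -117.3° (west) — crosses 180°.
Leg 4: +87.5° → -122.2°, shortest Δλ = 150.3° (east) — crosses 180°.
Leg 5: -122.2° → +78.4°, shortest Δλ = -159.4° (west) — crosses 180°.
Leg 6: +78.4° → -178.7°, shortest Δλ = 102.9° (east) — crosses 180°.
Total crossings: 4.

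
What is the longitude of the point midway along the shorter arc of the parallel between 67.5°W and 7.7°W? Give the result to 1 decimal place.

Signed shortest Δλ from -67.5° to -7.7° is +59.8°.
Midpoint longitude = -67.5° + (+59.8°)/2 = -67.5° + 29.9° = -37.6°.

37.6°W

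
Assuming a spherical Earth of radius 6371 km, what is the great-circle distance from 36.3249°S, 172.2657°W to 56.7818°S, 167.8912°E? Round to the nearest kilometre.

Δλ = 167.8912 − -172.2657 = 340.1569°; wrapped into (−180°, 180°]: -19.8431°.
Δφ = -56.7818 − -36.3249 = -20.4569°.
a = sin²(Δφ/2) + cos φ₁ · cos φ₂ · sin²(Δλ/2) = 0.044635.
c = 2·atan2(√a, √(1−a)) = 0.42575 rad → d = 6371·c ≈ 2712.45 km.

2712 km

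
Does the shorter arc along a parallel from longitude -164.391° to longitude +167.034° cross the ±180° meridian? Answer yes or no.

Naïve |167.034 − -164.391| = 331.425° > 180°, so the shorter arc goes the other way round — across 180°.
Signed shortest Δλ = ((167.034 − -164.391 + 180) mod 360) − 180 = -28.575°.
Going west by 28.575° from -164.391° passes through 180° before reaching +167.034°.

Yes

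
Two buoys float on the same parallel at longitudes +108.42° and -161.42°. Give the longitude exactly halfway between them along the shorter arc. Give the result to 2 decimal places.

+153.50°

Signed shortest Δλ from +108.42° to -161.42° is +90.16°.
Midpoint longitude = +108.42° + (+90.16°)/2 = +108.42° + 45.08° = +153.50°.
(The naïve average (+108.42 + -161.42)/2 = -26.5° is on the wrong side of the globe.)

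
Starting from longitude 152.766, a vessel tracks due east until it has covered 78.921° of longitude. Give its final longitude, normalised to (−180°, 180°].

-128.313°

Start at +152.766°; shift +78.921° → +231.687°.
+231.687° lies outside (−180°, 180°]; subtract 360° → -128.313°.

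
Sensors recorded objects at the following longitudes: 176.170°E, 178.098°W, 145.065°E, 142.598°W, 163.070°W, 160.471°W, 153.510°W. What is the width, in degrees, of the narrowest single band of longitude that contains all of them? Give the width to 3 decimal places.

72.337°

Sort the longitudes: -178.098°, -163.070°, -160.471°, -153.510°, -142.598°, +145.065°, +176.170°.
Eastward gaps between consecutive values (wrapping around): 15.028°, 2.599°, 6.961°, 10.912°, 287.663°, 31.105°, 5.732°.
Largest gap = 287.663° ⇒ minimal covering band is its complement: 360° − 287.663° = 72.337°.
Band runs from +145.065° eastward to -142.598°, crossing the antimeridian.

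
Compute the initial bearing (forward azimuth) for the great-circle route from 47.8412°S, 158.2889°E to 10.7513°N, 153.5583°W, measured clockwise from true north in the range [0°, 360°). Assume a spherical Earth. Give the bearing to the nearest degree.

50°

Δλ = -153.5583 − 158.2889 = -311.8472°; wrapped into (−180°, 180°]: 48.1528°.
θ = atan2( sin Δλ · cos φ₂ , cos φ₁ · sin φ₂ − sin φ₁ · cos φ₂ · cos Δλ )
  = atan2(0.73185, 0.61107) = 50.139° → normalised to [0°, 360°): 50.139°.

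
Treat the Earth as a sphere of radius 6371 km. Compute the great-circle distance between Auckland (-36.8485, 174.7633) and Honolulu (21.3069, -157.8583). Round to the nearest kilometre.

Δλ = -157.8583 − 174.7633 = -332.6216°; wrapped into (−180°, 180°]: 27.3784°.
Δφ = 21.3069 − -36.8485 = 58.1554°.
a = sin²(Δφ/2) + cos φ₁ · cos φ₂ · sin²(Δλ/2) = 0.277945.
c = 2·atan2(√a, √(1−a)) = 1.11062 rad → d = 6371·c ≈ 7075.73 km.

7076 km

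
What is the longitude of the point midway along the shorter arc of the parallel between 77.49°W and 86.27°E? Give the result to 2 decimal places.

Signed shortest Δλ from -77.49° to +86.27° is +163.76°.
Midpoint longitude = -77.49° + (+163.76°)/2 = -77.49° + 81.88° = +4.39°.

4.39°E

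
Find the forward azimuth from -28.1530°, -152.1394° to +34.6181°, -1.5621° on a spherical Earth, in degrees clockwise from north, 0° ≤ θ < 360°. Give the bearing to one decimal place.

68.1°

Δλ = -1.5621 − -152.1394 = 150.5773°.
θ = atan2( sin Δλ · cos φ₂ , cos φ₁ · sin φ₂ − sin φ₁ · cos φ₂ · cos Δλ )
  = atan2(0.40428, 0.16268) = 68.080° → normalised to [0°, 360°): 68.080°.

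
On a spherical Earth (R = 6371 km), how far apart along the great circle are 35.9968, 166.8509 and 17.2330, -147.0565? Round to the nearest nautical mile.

2688 nmi

Δλ = -147.0565 − 166.8509 = -313.9074°; wrapped into (−180°, 180°]: 46.0926°.
Δφ = 17.2330 − 35.9968 = -18.7638°.
a = sin²(Δφ/2) + cos φ₁ · cos φ₂ · sin²(Δλ/2) = 0.144996.
c = 2·atan2(√a, √(1−a)) = 0.78129 rad → d = 6371·c ≈ 4977.59 km ≈ 2687.68 nmi.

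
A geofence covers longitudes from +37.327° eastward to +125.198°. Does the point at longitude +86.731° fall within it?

Yes

Band width going east from +37.327° to +125.198°: ((125.198 − 37.327) mod 360) = 87.871°.
Offset of +86.731° east of the west edge: ((86.731 − 37.327) mod 360) = 49.404°.
49.404° ≤ 87.871° ⇒ inside.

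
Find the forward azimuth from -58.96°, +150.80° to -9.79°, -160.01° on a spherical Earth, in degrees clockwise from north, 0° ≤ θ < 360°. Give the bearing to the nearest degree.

58°

Δλ = -160.01 − 150.80 = -310.81°; wrapped into (−180°, 180°]: 49.19°.
θ = atan2( sin Δλ · cos φ₂ , cos φ₁ · sin φ₂ − sin φ₁ · cos φ₂ · cos Δλ )
  = atan2(0.74586, 0.46414) = 58.107° → normalised to [0°, 360°): 58.107°.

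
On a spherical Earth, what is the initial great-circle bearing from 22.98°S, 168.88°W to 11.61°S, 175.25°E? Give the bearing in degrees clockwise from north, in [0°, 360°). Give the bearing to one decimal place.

Δλ = 175.25 − -168.88 = 344.13°; wrapped into (−180°, 180°]: -15.87°.
θ = atan2( sin Δλ · cos φ₂ , cos φ₁ · sin φ₂ − sin φ₁ · cos φ₂ · cos Δλ )
  = atan2(-0.26786, 0.18257) = -55.723° → normalised to [0°, 360°): 304.277°.

304.3°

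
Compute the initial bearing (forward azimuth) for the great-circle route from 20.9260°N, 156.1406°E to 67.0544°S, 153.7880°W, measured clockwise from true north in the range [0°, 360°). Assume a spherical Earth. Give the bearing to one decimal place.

162.5°

Δλ = -153.7880 − 156.1406 = -309.9286°; wrapped into (−180°, 180°]: 50.0714°.
θ = atan2( sin Δλ · cos φ₂ , cos φ₁ · sin φ₂ − sin φ₁ · cos φ₂ · cos Δλ )
  = atan2(0.29896, -0.94951) = 162.523° → normalised to [0°, 360°): 162.523°.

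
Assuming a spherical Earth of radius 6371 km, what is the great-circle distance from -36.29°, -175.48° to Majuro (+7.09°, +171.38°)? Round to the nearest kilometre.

5015 km

Δλ = 171.38 − -175.48 = 346.86°; wrapped into (−180°, 180°]: -13.14°.
Δφ = 7.09 − -36.29 = 43.38°.
a = sin²(Δφ/2) + cos φ₁ · cos φ₂ · sin²(Δλ/2) = 0.147064.
c = 2·atan2(√a, √(1−a)) = 0.78714 rad → d = 6371·c ≈ 5014.89 km.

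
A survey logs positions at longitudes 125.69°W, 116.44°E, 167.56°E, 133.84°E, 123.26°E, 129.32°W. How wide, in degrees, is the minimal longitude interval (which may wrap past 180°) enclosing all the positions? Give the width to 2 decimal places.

Sort the longitudes: -129.32°, -125.69°, +116.44°, +123.26°, +133.84°, +167.56°.
Eastward gaps between consecutive values (wrapping around): 3.63°, 242.13°, 6.82°, 10.58°, 33.72°, 63.12°.
Largest gap = 242.13° ⇒ minimal covering band is its complement: 360° − 242.13° = 117.87°.
Band runs from +116.44° eastward to -125.69°, crossing the antimeridian.

117.87°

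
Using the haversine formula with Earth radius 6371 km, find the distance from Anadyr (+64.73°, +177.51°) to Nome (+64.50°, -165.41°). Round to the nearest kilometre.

812 km

Δλ = -165.41 − 177.51 = -342.92°; wrapped into (−180°, 180°]: 17.08°.
Δφ = 64.50 − 64.73 = -0.23°.
a = sin²(Δφ/2) + cos φ₁ · cos φ₂ · sin²(Δλ/2) = 0.004057.
c = 2·atan2(√a, √(1−a)) = 0.12747 rad → d = 6371·c ≈ 812.12 km.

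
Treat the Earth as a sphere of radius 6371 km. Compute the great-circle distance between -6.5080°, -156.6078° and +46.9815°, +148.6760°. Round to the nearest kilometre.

8008 km

Δλ = 148.6760 − -156.6078 = 305.2838°; wrapped into (−180°, 180°]: -54.7162°.
Δφ = 46.9815 − -6.5080 = 53.4895°.
a = sin²(Δφ/2) + cos φ₁ · cos φ₂ · sin²(Δλ/2) = 0.345665.
c = 2·atan2(√a, √(1−a)) = 1.25700 rad → d = 6371·c ≈ 8008.36 km.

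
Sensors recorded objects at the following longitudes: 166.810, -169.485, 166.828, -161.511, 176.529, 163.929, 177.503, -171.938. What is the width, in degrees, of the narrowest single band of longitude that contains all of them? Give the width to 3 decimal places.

34.560°

Sort the longitudes: -171.938°, -169.485°, -161.511°, +163.929°, +166.810°, +166.828°, +176.529°, +177.503°.
Eastward gaps between consecutive values (wrapping around): 2.453°, 7.974°, 325.440°, 2.881°, 0.018°, 9.701°, 0.974°, 10.559°.
Largest gap = 325.440° ⇒ minimal covering band is its complement: 360° − 325.440° = 34.560°.
Band runs from +163.929° eastward to -161.511°, crossing the antimeridian.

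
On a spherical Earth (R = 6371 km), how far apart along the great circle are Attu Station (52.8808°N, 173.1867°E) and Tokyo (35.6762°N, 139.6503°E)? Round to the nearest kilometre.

Δλ = 139.6503 − 173.1867 = -33.5364°.
Δφ = 35.6762 − 52.8808 = -17.2046°.
a = sin²(Δφ/2) + cos φ₁ · cos φ₂ · sin²(Δλ/2) = 0.063175.
c = 2·atan2(√a, √(1−a)) = 0.50814 rad → d = 6371·c ≈ 3237.37 km.

3237 km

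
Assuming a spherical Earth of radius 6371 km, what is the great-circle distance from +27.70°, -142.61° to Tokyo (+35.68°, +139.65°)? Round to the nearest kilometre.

7219 km

Δλ = 139.65 − -142.61 = 282.26°; wrapped into (−180°, 180°]: -77.74°.
Δφ = 35.68 − 27.70 = 7.98°.
a = sin²(Δφ/2) + cos φ₁ · cos φ₂ · sin²(Δλ/2) = 0.288079.
c = 2·atan2(√a, √(1−a)) = 1.13311 rad → d = 6371·c ≈ 7219.06 km.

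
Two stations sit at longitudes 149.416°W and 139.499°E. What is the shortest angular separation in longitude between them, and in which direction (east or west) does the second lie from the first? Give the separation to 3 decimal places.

Raw difference: 139.499 − -149.416 = 288.915°.
Normalise into (−180°, 180°]: 288.915° − 360° = -71.085°.
Negative ⇒ the second point lies to the west; separation 71.085°.

71.085° west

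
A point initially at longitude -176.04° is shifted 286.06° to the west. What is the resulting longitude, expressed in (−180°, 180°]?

Start at -176.04°; shift −286.06° → -462.10°.
-462.10° lies outside (−180°, 180°]; add 360° → -102.10°.

-102.10°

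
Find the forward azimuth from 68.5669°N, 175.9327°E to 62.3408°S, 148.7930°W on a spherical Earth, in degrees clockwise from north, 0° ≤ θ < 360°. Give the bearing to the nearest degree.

Δλ = -148.7930 − 175.9327 = -324.7257°; wrapped into (−180°, 180°]: 35.2743°.
θ = atan2( sin Δλ · cos φ₂ , cos φ₁ · sin φ₂ − sin φ₁ · cos φ₂ · cos Δλ )
  = atan2(0.26808, -0.67643) = 158.381° → normalised to [0°, 360°): 158.381°.

158°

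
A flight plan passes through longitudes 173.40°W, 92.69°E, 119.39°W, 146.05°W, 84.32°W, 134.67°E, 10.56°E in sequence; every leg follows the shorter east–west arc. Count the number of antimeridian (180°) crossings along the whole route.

Leg 1: -173.40° → +92.69°, shortest Δλ = -93.91° (west) — crosses 180°.
Leg 2: +92.69° → -119.39°, shortest Δλ = 147.92° (east) — crosses 180°.
Leg 3: -119.39° → -146.05°, shortest Δλ = -26.66° (west) — does not cross 180°.
Leg 4: -146.05° → -84.32°, shortest Δλ = 61.73° (east) — does not cross 180°.
Leg 5: -84.32° → +134.67°, shortest Δλ = -141.01° (west) — crosses 180°.
Leg 6: +134.67° → +10.56°, shortest Δλ = -124.11° (west) — does not cross 180°.
Total crossings: 3.

3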